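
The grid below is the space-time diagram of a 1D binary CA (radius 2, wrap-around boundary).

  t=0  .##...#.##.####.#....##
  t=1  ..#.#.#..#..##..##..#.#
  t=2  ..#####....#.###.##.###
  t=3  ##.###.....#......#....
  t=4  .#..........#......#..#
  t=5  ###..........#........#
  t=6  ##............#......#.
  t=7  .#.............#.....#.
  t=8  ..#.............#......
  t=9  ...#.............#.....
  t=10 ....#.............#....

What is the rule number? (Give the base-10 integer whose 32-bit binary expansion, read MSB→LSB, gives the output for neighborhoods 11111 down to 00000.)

  #####|#  b31=1 t=2,i=4
  ####.|#  b30=1 t=0,i=13
  ###.#|.  b29=0 t=0,i=14
  ###..|.  b28=0 t=2,i=6
  ##.##|.  b27=0 t=0,i=0
  ##.#.|.  b26=0 t=0,i=15
  ##..#|#  b25=1 t=1,i=14
  ##...|.  b24=0 t=0,i=3
  #.###|.  b23=0 t=0,i=11
  #.##.|.  b22=0 t=0,i=1
  #.#.#|#  b21=1 t=1,i=4
  #.#..|#  b20=1 t=0,i=16
  #..##|#  b19=1 t=1,i=11
  #..#.|.  b18=0 t=1,i=1
  #...#|#  b17=1 t=0,i=4
  #....|.  b16=0 t=0,i=18
  .####|#  b15=1 t=0,i=12
  .###.|.  b14=0 t=2,i=14
  .##.#|#  b13=1 t=0,i=9
  .##..|#  b12=1 t=0,i=2
  .#.##|.  b11=0 t=0,i=7
  .#.#.|#  b10=1 t=1,i=3
  .#..#|.  b9=0 t=1,i=0
  .#...|#  b8=1 t=0,i=17
  ..###|.  b7=0 t=2,i=2
  ..##.|.  b6=0 t=0,i=21
  ..#.#|#  b5=1 t=0,i=6
  ..#..|.  b4=0 t=1,i=9
  ...##|#  b3=1 t=0,i=20
  ...#.|.  b2=0 t=0,i=5
  ....#|.  b1=0 t=0,i=19
  .....|.  b0=0 t=3,i=8
  bits 11000010001110101011010100101000 = 3258627368

3258627368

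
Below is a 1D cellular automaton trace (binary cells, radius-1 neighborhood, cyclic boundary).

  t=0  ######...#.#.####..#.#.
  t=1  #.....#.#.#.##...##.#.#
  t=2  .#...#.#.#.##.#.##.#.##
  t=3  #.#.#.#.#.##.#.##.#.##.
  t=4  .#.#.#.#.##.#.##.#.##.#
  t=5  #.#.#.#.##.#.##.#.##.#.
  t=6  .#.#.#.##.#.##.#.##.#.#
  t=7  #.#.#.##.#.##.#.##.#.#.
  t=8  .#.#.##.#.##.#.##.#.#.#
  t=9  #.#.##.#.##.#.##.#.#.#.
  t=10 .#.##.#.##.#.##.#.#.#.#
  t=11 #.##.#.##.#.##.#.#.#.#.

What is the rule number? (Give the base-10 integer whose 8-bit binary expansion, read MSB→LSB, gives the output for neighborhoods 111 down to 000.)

  [7] ### => .  t=0,i=1
  [6] ##. => .  t=0,i=5
  [5] #.# => #  t=0,i=10
  [4] #.. => #  t=0,i=6
  [3] .## => #  t=0,i=0
  [2] .#. => .  t=0,i=9
  [1] ..# => #  t=0,i=8
  [0] ... => .  t=0,i=7
  bits 00111010 = 58

58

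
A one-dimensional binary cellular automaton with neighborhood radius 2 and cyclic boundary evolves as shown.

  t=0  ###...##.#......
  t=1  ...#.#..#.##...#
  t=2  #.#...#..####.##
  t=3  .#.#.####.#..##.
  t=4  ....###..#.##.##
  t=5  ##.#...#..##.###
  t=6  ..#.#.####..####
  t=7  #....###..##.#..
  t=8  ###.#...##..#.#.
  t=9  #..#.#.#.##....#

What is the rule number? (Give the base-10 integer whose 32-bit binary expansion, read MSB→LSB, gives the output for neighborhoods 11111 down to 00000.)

2412354332

  [31] ##### => #  t=5,i=15
  [30] ####. => .  t=2,i=11
  [29] ###.# => .  t=2,i=0
  [28] ###.. => .  t=0,i=2
  [27] ##.## => #  t=2,i=13
  [26] ##.#. => #  t=0,i=8
  [25] ##..# => #  t=3,i=15
  [24] ##... => #  t=0,i=3
  [23] #.### => #  t=2,i=14
  [22] #.##. => #  t=1,i=10
  [21] #.#.# => .  t=3,i=3
  [20] #.#.. => .  t=0,i=9
  [19] #..## => #  t=2,i=8
  [18] #..#. => .  t=1,i=7
  [17] #...# => .  t=0,i=4
  [16] #.... => #  t=0,i=11
  [15] .#### => #  t=2,i=10
  [14] .###. => .  t=0,i=1
  [13] .##.# => .  t=0,i=7
  [12] .##.. => #  t=1,i=11
  [11] .#.## => #  t=1,i=9
  [10] .#.#. => .  t=1,i=4
  [9] .#..# => #  t=1,i=6
  [8] .#... => #  t=0,i=10
  [7] ..### => .  t=0,i=0
  [6] ..##. => .  t=0,i=6
  [5] ..#.# => .  t=1,i=3
  [4] ..#.. => #  t=1,i=15
  [3] ...## => #  t=0,i=5
  [2] ...#. => #  t=1,i=2
  [1] ....# => .  t=0,i=14
  [0] ..... => .  t=0,i=12
  bits 10001111110010011001101100011100 = 2412354332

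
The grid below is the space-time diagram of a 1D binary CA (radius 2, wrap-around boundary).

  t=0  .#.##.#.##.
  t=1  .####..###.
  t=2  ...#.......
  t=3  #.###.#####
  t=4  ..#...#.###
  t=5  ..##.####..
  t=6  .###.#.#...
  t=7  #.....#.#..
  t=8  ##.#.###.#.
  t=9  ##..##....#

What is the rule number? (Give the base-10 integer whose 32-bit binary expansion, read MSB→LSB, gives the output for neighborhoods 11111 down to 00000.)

3233824637

  #####|#  b31=1 t=3,i=8
  ####.|#  b30=1 t=1,i=3
  ###.#|.  b29=0 t=3,i=0
  ###..|.  b28=0 t=1,i=4
  ##.##|.  b27=0 t=3,i=1
  ##.#.|.  b26=0 t=0,i=5
  ##..#|.  b25=0 t=0,i=10
  ##...|.  b24=0 t=5,i=9
  #.###|#  b23=1 t=3,i=2
  #.##.|#  b22=1 t=0,i=3
  #.#.#|.  b21=0 t=0,i=6
  #.#..|.  b20=0 t=6,i=7
  #..##|.  b19=0 t=1,i=0
  #..#.|.  b18=0 t=0,i=0
  #...#|.  b17=0 t=4,i=4
  #....|.  b16=0 t=2,i=5
  .####|.  b15=0 t=1,i=2
  .###.|.  b14=0 t=1,i=8
  .##.#|#  b13=1 t=0,i=4
  .##..|#  b12=1 t=0,i=9
  .#.##|#  b11=1 t=0,i=2
  .#.#.|#  b10=1 t=6,i=6
  .#..#|#  b9=1 t=7,i=9
  .#...|#  b8=1 t=2,i=4
  ..###|.  b7=0 t=1,i=1
  ..##.|#  b6=1 t=5,i=2
  ..#.#|#  b5=1 t=0,i=1
  ..#..|#  b4=1 t=2,i=3
  ...##|#  b3=1 t=5,i=1
  ...#.|#  b2=1 t=2,i=2
  ....#|.  b1=0 t=2,i=1
  .....|#  b0=1 t=2,i=0
  bits 11000000110000000011111101111101 = 3233824637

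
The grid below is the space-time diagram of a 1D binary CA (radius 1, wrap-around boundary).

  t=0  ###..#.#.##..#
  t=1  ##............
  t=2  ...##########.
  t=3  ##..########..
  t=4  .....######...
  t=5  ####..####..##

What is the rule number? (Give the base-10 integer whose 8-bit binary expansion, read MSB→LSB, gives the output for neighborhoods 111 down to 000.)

129

  nb ###: next=#  (t=0,i=0, bit7=1)
  nb ##.: next=.  (t=0,i=2, bit6=0)
  nb #.#: next=.  (t=0,i=6, bit5=0)
  nb #..: next=.  (t=0,i=3, bit4=0)
  nb .##: next=.  (t=0,i=9, bit3=0)
  nb .#.: next=.  (t=0,i=5, bit2=0)
  nb ..#: next=.  (t=0,i=4, bit1=0)
  nb ...: next=#  (t=1,i=3, bit0=1)
  bits 10000001 = 129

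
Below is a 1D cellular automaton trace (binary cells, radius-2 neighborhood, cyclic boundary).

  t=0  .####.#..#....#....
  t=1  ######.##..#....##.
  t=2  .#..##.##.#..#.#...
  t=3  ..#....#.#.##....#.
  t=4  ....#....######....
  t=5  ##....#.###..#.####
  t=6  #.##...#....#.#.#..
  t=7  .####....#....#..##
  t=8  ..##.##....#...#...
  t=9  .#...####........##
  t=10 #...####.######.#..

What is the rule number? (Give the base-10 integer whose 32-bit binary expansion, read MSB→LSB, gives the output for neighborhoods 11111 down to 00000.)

  nb #####: next=.  (t=1,i=2, bit31=0)
  nb ####.: next=#  (t=0,i=3, bit30=1)
  nb ###.#: next=#  (t=0,i=4, bit29=1)
  nb ###..: next=.  (t=4,i=14, bit28=0)
  nb ##.##: next=.  (t=1,i=6, bit27=0)
  nb ##.#.: next=#  (t=0,i=5, bit26=1)
  nb ##..#: next=.  (t=1,i=9, bit25=0)
  nb ##...: next=#  (t=3,i=13, bit24=1)
  nb #.###: next=.  (t=1,i=0, bit23=0)
  nb #.##.: next=#  (t=1,i=7, bit22=1)
  nb #.#.#: next=#  (t=3,i=9, bit21=1)
  nb #.#..: next=.  (t=0,i=6, bit20=0)
  nb #..##: next=.  (t=2,i=3, bit19=0)
  nb #..#.: next=#  (t=0,i=8, bit18=1)
  nb #...#: next=.  (t=3,i=0, bit17=0)
  nb #....: next=#  (t=0,i=11, bit16=1)
  nb .####: next=#  (t=0,i=2, bit15=1)
  nb .###.: next=.  (t=5,i=9, bit14=0)
  nb .##.#: next=.  (t=1,i=17, bit13=0)
  nb .##..: next=#  (t=1,i=8, bit12=1)
  nb .#.##: next=#  (t=3,i=10, bit11=1)
  nb .#.#.: next=.  (t=2,i=14, bit10=0)
  nb .#..#: next=#  (t=0,i=7, bit9=1)
  nb .#...: next=.  (t=0,i=10, bit8=0)
  nb ..###: next=#  (t=0,i=1, bit7=1)
  nb ..##.: next=.  (t=1,i=16, bit6=0)
  nb ..#.#: next=.  (t=2,i=13, bit5=0)
  nb ..#..: next=.  (t=0,i=9, bit4=0)
  nb ...##: next=#  (t=0,i=0, bit3=1)
  nb ...#.: next=.  (t=0,i=13, bit2=0)
  nb ....#: next=.  (t=0,i=12, bit1=0)
  nb .....: next=#  (t=0,i=17, bit0=1)
  bits 01100101011001011001101010001001 = 1701157513

1701157513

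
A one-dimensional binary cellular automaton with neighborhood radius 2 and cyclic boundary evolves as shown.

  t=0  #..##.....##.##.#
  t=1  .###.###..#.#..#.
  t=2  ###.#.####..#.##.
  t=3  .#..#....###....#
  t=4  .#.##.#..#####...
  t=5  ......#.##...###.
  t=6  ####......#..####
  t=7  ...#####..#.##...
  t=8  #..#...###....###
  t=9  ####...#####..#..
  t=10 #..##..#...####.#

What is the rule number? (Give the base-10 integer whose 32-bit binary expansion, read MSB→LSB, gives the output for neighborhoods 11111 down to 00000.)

  [31] ##### => .  t=4,i=11
  [30] ####. => .  t=2,i=8
  [29] ###.# => .  t=1,i=3
  [28] ###.. => #  t=1,i=7
  [27] ##.## => #  t=0,i=12
  [26] ##.#. => .  t=2,i=3
  [25] ##..# => #  t=0,i=1
  [24] ##... => #  t=0,i=5
  [23] #.### => .  t=1,i=5
  [22] #.##. => .  t=0,i=13
  [21] #.#.# => #  t=2,i=4
  [20] #.#.. => #  t=1,i=12
  [19] #..## => #  t=0,i=2
  [18] #..#. => #  t=1,i=9
  [17] #...# => .  t=5,i=11
  [16] #.... => #  t=0,i=6
  [15] .#### => .  t=2,i=7
  [14] .###. => #  t=1,i=2
  [13] .##.# => .  t=0,i=11
  [12] .##.. => .  t=0,i=0
  [11] .#.## => .  t=2,i=5
  [10] .#.#. => .  t=1,i=11
  [9] .#..# => .  t=1,i=13
  [8] .#... => .  t=3,i=5
  [7] ..### => #  t=1,i=1
  [6] ..##. => #  t=0,i=3
  [5] ..#.# => .  t=1,i=10
  [4] ..#.. => #  t=1,i=15
  [3] ...## => .  t=0,i=9
  [2] ...#. => .  t=3,i=15
  [1] ....# => .  t=0,i=8
  [0] ..... => #  t=0,i=7
  bits 00011011001111010100000011010001 = 456999121

456999121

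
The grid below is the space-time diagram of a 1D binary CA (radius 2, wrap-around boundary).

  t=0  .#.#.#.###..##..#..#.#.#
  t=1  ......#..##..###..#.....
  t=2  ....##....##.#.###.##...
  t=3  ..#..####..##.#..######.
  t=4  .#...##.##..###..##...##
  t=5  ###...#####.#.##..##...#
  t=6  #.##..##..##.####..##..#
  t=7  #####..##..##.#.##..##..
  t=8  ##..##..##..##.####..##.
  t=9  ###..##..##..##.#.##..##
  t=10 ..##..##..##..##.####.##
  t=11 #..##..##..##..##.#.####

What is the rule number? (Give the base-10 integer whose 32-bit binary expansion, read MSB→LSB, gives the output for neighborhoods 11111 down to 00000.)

  #####|.  b31=0 t=3,i=19
  ####.|.  b30=0 t=3,i=7
  ###.#|#  b29=1 t=2,i=17
  ###..|#  b28=1 t=0,i=9
  ##.##|#  b27=1 t=2,i=18
  ##.#.|#  b26=1 t=2,i=12
  ##..#|#  b25=1 t=0,i=10
  ##...|#  b24=1 t=2,i=6
  #.###|.  b23=0 t=0,i=7
  #.##.|#  b22=1 t=2,i=19
  #.#.#|.  b21=0 t=0,i=1
  #.#..|#  b20=1 t=3,i=14
  #..##|.  b19=0 t=0,i=11
  #..#.|#  b18=1 t=0,i=15
  #...#|.  b17=0 t=3,i=0
  #....|#  b16=1 t=1,i=20
  .####|#  b15=1 t=3,i=6
  .###.|.  b14=0 t=0,i=8
  .##.#|#  b13=1 t=2,i=11
  .##..|#  b12=1 t=0,i=13
  .#.##|#  b11=1 t=0,i=6
  .#.#.|.  b10=0 t=0,i=0
  .#..#|.  b9=0 t=0,i=17
  .#...|#  b8=1 t=1,i=19
  ..###|#  b7=1 t=1,i=13
  ..##.|.  b6=0 t=0,i=12
  ..#.#|.  b5=0 t=0,i=19
  ..#..|.  b4=0 t=0,i=16
  ...##|.  b3=0 t=2,i=3
  ...#.|#  b2=1 t=1,i=5
  ....#|#  b1=1 t=1,i=4
  .....|.  b0=0 t=1,i=0
  bits 00111111010101011011100110000110 = 1062582662

1062582662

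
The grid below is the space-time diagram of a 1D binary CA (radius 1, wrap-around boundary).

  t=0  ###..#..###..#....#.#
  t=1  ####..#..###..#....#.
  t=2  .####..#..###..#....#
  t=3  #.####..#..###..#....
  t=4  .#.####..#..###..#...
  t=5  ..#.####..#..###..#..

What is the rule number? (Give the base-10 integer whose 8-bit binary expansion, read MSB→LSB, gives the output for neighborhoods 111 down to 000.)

  ###|#  b7=1 t=0,i=0
  ##.|#  b6=1 t=0,i=2
  #.#|#  b5=1 t=0,i=19
  #..|#  b4=1 t=0,i=3
  .##|.  b3=0 t=0,i=8
  .#.|.  b2=0 t=0,i=5
  ..#|.  b1=0 t=0,i=4
  ...|.  b0=0 t=0,i=15
  bits 11110000 = 240

240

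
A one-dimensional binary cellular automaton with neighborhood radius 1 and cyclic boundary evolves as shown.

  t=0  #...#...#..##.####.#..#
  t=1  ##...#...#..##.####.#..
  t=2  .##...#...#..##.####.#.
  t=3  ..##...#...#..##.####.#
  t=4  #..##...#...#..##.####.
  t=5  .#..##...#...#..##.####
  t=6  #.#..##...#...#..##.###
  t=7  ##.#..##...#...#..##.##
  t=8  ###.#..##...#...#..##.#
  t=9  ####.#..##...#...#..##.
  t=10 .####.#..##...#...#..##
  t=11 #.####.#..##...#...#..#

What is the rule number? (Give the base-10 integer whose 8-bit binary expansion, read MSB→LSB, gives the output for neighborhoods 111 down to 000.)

  nb ###: next=#  (t=0,i=15, bit7=1)
  nb ##.: next=#  (t=0,i=0, bit6=1)
  nb #.#: next=#  (t=0,i=13, bit5=1)
  nb #..: next=#  (t=0,i=1, bit4=1)
  nb .##: next=.  (t=0,i=11, bit3=0)
  nb .#.: next=.  (t=0,i=4, bit2=0)
  nb ..#: next=.  (t=0,i=3, bit1=0)
  nb ...: next=.  (t=0,i=2, bit0=0)
  bits 11110000 = 240

240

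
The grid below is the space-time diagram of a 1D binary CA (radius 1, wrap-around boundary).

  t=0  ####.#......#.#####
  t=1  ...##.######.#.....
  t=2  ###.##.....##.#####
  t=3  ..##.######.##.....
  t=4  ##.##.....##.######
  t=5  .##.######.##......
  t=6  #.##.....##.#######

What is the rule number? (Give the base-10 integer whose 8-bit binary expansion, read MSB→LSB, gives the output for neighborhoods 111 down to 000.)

  ### -> .   bit 7 = 0  t=0,i=0
  ##. -> #   bit 6 = 1  t=0,i=3
  #.# -> #   bit 5 = 1  t=0,i=4
  #.. -> #   bit 4 = 1  t=0,i=6
  .## -> .   bit 3 = 0  t=0,i=14
  .#. -> .   bit 2 = 0  t=0,i=5
  ..# -> #   bit 1 = 1  t=0,i=11
  ... -> #   bit 0 = 1  t=0,i=7
  bits 01110011 = 115

115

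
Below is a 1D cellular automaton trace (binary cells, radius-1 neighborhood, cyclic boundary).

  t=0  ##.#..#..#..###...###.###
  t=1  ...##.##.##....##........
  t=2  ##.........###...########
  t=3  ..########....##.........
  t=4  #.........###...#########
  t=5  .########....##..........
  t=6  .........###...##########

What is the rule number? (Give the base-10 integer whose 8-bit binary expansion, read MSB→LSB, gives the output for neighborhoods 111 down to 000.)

  ### -> .   bit 7 = 0  t=0,i=0
  ##. -> .   bit 6 = 0  t=0,i=1
  #.# -> .   bit 5 = 0  t=0,i=2
  #.. -> #   bit 4 = 1  t=0,i=4
  .## -> .   bit 3 = 0  t=0,i=12
  .#. -> #   bit 2 = 1  t=0,i=3
  ..# -> .   bit 1 = 0  t=0,i=5
  ... -> #   bit 0 = 1  t=0,i=16
  bits 00010101 = 21

21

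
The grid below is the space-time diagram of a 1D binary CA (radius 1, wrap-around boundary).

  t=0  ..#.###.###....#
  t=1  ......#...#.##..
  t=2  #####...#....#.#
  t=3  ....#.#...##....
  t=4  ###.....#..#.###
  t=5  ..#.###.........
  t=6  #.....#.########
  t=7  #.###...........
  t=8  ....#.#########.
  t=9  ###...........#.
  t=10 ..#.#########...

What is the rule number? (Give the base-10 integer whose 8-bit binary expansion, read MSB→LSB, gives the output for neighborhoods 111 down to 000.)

  ### -> .   bit 7 = 0  t=0,i=5
  ##. -> #   bit 6 = 1  t=0,i=6
  #.# -> .   bit 5 = 0  t=0,i=3
  #.. -> .   bit 4 = 0  t=0,i=0
  .## -> .   bit 3 = 0  t=0,i=4
  .#. -> .   bit 2 = 0  t=0,i=2
  ..# -> .   bit 1 = 0  t=0,i=1
  ... -> #   bit 0 = 1  t=0,i=12
  bits 01000001 = 65

65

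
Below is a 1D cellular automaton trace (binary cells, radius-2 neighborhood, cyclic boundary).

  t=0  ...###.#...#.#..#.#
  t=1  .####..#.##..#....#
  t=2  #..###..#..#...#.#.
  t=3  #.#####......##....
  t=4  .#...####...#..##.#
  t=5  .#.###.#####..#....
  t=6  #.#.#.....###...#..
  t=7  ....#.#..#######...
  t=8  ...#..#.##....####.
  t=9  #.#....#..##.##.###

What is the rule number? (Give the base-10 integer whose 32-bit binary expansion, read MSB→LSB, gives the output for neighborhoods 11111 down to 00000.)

  #####|.  b31=0 t=3,i=4
  ####.|#  b30=1 t=1,i=3
  ###.#|.  b29=0 t=0,i=5
  ###..|#  b28=1 t=1,i=4
  ##.##|.  b27=0 t=5,i=6
  ##.#.|.  b26=0 t=0,i=6
  ##..#|#  b25=1 t=1,i=5
  ##...|#  b24=1 t=3,i=7
  #.###|.  b23=0 t=1,i=1
  #.##.|.  b22=0 t=1,i=9
  #.#.#|.  b21=0 t=2,i=17
  #.#..|#  b20=1 t=0,i=7
  #..##|#  b19=1 t=2,i=2
  #..#.|.  b18=0 t=0,i=15
  #...#|#  b17=1 t=0,i=1
  #....|#  b16=1 t=1,i=15
  .####|.  b15=0 t=1,i=2
  .###.|#  b14=1 t=0,i=4
  .##.#|.  b13=0 t=4,i=16
  .##..|.  b12=0 t=1,i=10
  .#.##|#  b11=1 t=1,i=0
  .#.#.|.  b10=0 t=0,i=12
  .#..#|.  b9=0 t=0,i=14
  .#...|.  b8=0 t=0,i=0
  ..###|#  b7=1 t=0,i=3
  ..##.|.  b6=0 t=3,i=13
  ..#.#|.  b5=0 t=0,i=11
  ..#..|.  b4=0 t=1,i=13
  ...##|#  b3=1 t=0,i=2
  ...#.|#  b2=1 t=0,i=10
  ....#|.  b1=0 t=1,i=16
  .....|.  b0=0 t=3,i=9
  bits 01010011000110110100100010001100 = 1394296972

1394296972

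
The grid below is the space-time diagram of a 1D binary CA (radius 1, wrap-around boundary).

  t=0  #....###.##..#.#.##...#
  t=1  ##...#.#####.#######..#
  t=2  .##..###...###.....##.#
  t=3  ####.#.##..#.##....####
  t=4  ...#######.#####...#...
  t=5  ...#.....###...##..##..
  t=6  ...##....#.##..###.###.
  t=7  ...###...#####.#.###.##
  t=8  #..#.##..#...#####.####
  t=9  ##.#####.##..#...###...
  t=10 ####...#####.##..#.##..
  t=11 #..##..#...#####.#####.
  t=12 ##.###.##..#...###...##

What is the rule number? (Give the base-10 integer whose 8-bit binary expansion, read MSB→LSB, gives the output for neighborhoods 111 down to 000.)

124

  ###|.  b7=0 t=0,i=6
  ##.|#  b6=1 t=0,i=0
  #.#|#  b5=1 t=0,i=8
  #..|#  b4=1 t=0,i=1
  .##|#  b3=1 t=0,i=5
  .#.|#  b2=1 t=0,i=13
  ..#|.  b1=0 t=0,i=4
  ...|.  b0=0 t=0,i=2
  bits 01111100 = 124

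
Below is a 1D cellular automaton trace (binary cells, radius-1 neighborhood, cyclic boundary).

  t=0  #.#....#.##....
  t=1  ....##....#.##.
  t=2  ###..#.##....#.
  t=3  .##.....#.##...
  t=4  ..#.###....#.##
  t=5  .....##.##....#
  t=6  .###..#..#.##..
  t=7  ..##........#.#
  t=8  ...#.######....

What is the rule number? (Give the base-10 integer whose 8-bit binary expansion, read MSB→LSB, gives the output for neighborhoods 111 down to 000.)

193

  ###|#  b7=1 t=2,i=1
  ##.|#  b6=1 t=0,i=10
  #.#|.  b5=0 t=0,i=1
  #..|.  b4=0 t=0,i=3
  .##|.  b3=0 t=0,i=9
  .#.|.  b2=0 t=0,i=0
  ..#|.  b1=0 t=0,i=6
  ...|#  b0=1 t=0,i=4
  bits 11000001 = 193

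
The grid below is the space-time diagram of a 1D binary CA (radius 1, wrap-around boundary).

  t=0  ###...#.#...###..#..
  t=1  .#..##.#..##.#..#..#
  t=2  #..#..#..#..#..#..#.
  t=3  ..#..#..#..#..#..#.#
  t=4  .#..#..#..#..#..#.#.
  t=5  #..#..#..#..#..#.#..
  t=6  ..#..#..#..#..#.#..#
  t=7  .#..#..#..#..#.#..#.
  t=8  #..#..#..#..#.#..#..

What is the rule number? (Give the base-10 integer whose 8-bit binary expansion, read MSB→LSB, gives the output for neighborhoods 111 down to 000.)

  ###|#  b7=1 t=0,i=1
  ##.|.  b6=0 t=0,i=2
  #.#|#  b5=1 t=0,i=7
  #..|.  b4=0 t=0,i=3
  .##|.  b3=0 t=0,i=0
  .#.|.  b2=0 t=0,i=6
  ..#|#  b1=1 t=0,i=5
  ...|#  b0=1 t=0,i=4
  bits 10100011 = 163

163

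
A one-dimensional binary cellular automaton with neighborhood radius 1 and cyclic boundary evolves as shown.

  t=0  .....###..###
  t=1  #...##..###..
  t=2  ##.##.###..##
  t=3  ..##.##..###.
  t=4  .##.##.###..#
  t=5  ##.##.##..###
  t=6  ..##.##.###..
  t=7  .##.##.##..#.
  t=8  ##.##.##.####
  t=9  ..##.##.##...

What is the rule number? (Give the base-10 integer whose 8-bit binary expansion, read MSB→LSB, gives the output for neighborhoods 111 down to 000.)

62

  ### -> .   bit 7 = 0  t=0,i=6
  ##. -> .   bit 6 = 0  t=0,i=7
  #.# -> #   bit 5 = 1  t=2,i=2
  #.. -> #   bit 4 = 1  t=0,i=0
  .## -> #   bit 3 = 1  t=0,i=5
  .#. -> #   bit 2 = 1  t=1,i=0
  ..# -> #   bit 1 = 1  t=0,i=4
  ... -> .   bit 0 = 0  t=0,i=1
  bits 00111110 = 62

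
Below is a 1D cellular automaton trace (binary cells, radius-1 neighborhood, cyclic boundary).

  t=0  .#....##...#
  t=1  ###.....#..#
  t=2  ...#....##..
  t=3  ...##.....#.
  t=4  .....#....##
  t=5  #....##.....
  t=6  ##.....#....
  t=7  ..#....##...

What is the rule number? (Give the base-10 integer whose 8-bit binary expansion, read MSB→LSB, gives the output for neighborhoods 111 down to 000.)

52

  ### -> .   bit 7 = 0  t=1,i=0
  ##. -> .   bit 6 = 0  t=0,i=7
  #.# -> #   bit 5 = 1  t=0,i=0
  #.. -> #   bit 4 = 1  t=0,i=2
  .## -> .   bit 3 = 0  t=0,i=6
  .#. -> #   bit 2 = 1  t=0,i=1
  ..# -> .   bit 1 = 0  t=0,i=5
  ... -> .   bit 0 = 0  t=0,i=3
  bits 00110100 = 52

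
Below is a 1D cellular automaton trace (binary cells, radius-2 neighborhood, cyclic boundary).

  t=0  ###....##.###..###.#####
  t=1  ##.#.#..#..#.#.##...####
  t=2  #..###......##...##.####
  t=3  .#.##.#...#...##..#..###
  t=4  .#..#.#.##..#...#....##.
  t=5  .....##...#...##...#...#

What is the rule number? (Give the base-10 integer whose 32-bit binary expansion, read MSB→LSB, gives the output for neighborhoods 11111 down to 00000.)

  [31] ##### => #  t=0,i=0
  [30] ####. => #  t=0,i=1
  [29] ###.# => .  t=0,i=17
  [28] ###.. => .  t=0,i=2
  [27] ##.## => .  t=0,i=9
  [26] ##.#. => .  t=1,i=2
  [25] ##..# => #  t=0,i=13
  [24] ##... => #  t=0,i=3
  [23] #.### => .  t=0,i=10
  [22] #.##. => .  t=1,i=15
  [21] #.#.# => #  t=1,i=3
  [20] #.#.. => #  t=1,i=5
  [19] #..## => .  t=0,i=14
  [18] #..#. => .  t=1,i=7
  [17] #...# => #  t=1,i=18
  [16] #.... => .  t=0,i=4
  [15] .#### => #  t=0,i=20
  [14] .###. => #  t=0,i=11
  [13] .##.# => #  t=0,i=8
  [12] .##.. => .  t=1,i=16
  [11] .#.## => .  t=1,i=14
  [10] .#.#. => #  t=1,i=4
  [9] .#..# => .  t=1,i=6
  [8] .#... => .  t=3,i=7
  [7] ..### => #  t=0,i=15
  [6] ..##. => .  t=0,i=7
  [5] ..#.# => .  t=1,i=11
  [4] ..#.. => .  t=1,i=8
  [3] ...## => .  t=0,i=6
  [2] ...#. => #  t=3,i=9
  [1] ....# => #  t=0,i=5
  [0] ..... => .  t=2,i=8
  bits 11000011001100101110010010000110 = 3274892422

3274892422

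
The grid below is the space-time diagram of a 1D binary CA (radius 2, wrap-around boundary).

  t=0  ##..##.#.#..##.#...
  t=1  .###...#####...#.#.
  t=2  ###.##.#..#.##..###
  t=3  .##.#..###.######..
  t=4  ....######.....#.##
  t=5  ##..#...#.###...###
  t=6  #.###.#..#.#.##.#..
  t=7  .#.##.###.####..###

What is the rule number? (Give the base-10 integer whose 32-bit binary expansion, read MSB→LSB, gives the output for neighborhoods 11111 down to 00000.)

1669291665

  nb #####: next=.  (t=1,i=9, bit31=0)
  nb ####.: next=#  (t=1,i=10, bit30=1)
  nb ###.#: next=#  (t=2,i=2, bit29=1)
  nb ###..: next=.  (t=1,i=3, bit28=0)
  nb ##.##: next=.  (t=2,i=3, bit27=0)
  nb ##.#.: next=.  (t=0,i=6, bit26=0)
  nb ##..#: next=#  (t=0,i=2, bit25=1)
  nb ##...: next=#  (t=1,i=4, bit24=1)
  nb #.###: next=.  (t=3,i=11, bit23=0)
  nb #.##.: next=#  (t=2,i=4, bit22=1)
  nb #.#.#: next=#  (t=0,i=7, bit21=1)
  nb #.#..: next=#  (t=0,i=9, bit20=1)
  nb #..##: next=#  (t=0,i=3, bit19=1)
  nb #..#.: next=#  (t=2,i=9, bit18=1)
  nb #...#: next=#  (t=0,i=17, bit17=1)
  nb #....: next=#  (t=4,i=1, bit16=1)
  nb .####: next=.  (t=1,i=8, bit15=0)
  nb .###.: next=#  (t=1,i=2, bit14=1)
  nb .##.#: next=.  (t=0,i=5, bit13=0)
  nb .##..: next=#  (t=0,i=1, bit12=1)
  nb .#.##: next=#  (t=2,i=11, bit11=1)
  nb .#.#.: next=#  (t=0,i=8, bit10=1)
  nb .#..#: next=#  (t=0,i=10, bit9=1)
  nb .#...: next=.  (t=0,i=16, bit8=0)
  nb ..###: next=#  (t=1,i=1, bit7=1)
  nb ..##.: next=.  (t=0,i=0, bit6=0)
  nb ..#.#: next=.  (t=1,i=15, bit5=0)
  nb ..#..: next=#  (t=5,i=4, bit4=1)
  nb ...##: next=.  (t=0,i=18, bit3=0)
  nb ...#.: next=.  (t=1,i=14, bit2=0)
  nb ....#: next=.  (t=4,i=2, bit1=0)
  nb .....: next=#  (t=4,i=12, bit0=1)
  bits 01100011011111110101111010010001 = 1669291665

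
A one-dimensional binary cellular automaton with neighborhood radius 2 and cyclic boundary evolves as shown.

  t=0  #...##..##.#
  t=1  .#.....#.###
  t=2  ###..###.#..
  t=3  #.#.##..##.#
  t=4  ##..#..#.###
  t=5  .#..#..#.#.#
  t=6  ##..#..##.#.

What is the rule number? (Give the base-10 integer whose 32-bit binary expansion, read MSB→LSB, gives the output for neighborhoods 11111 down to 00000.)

  nb #####: next=#  (t=4,i=11, bit31=1)
  nb ####.: next=.  (t=4,i=0, bit30=0)
  nb ###.#: next=.  (t=1,i=11, bit29=0)
  nb ###..: next=#  (t=2,i=2, bit28=1)
  nb ##.##: next=#  (t=0,i=10, bit27=1)
  nb ##.#.: next=#  (t=1,i=0, bit26=1)
  nb ##..#: next=.  (t=0,i=6, bit25=0)
  nb ##...: next=#  (t=0,i=1, bit24=1)
  nb #.###: next=#  (t=1,i=9, bit23=1)
  nb #.##.: next=#  (t=0,i=11, bit22=1)
  nb #.#.#: next=.  (t=3,i=2, bit21=0)
  nb #.#..: next=#  (t=1,i=1, bit20=1)
  nb #..##: next=#  (t=0,i=7, bit19=1)
  nb #..#.: next=.  (t=4,i=3, bit18=0)
  nb #...#: next=.  (t=0,i=2, bit17=0)
  nb #....: next=.  (t=1,i=3, bit16=0)
  nb .####: next=.  (t=4,i=10, bit15=0)
  nb .###.: next=.  (t=1,i=10, bit14=0)
  nb .##.#: next=#  (t=0,i=9, bit13=1)
  nb .##..: next=.  (t=0,i=0, bit12=0)
  nb .#.##: next=.  (t=1,i=8, bit11=0)
  nb .#.#.: next=#  (t=5,i=0, bit10=1)
  nb .#..#: next=.  (t=2,i=10, bit9=0)
  nb .#...: next=#  (t=1,i=2, bit8=1)
  nb ..###: next=#  (t=2,i=0, bit7=1)
  nb ..##.: next=.  (t=0,i=4, bit6=0)
  nb ..#.#: next=#  (t=1,i=7, bit5=1)
  nb ..#..: next=#  (t=4,i=4, bit4=1)
  nb ...##: next=.  (t=0,i=3, bit3=0)
  nb ...#.: next=#  (t=1,i=6, bit2=1)
  nb ....#: next=#  (t=1,i=5, bit1=1)
  nb .....: next=.  (t=1,i=4, bit0=0)
  bits 10011101110110000010010110110110 = 2648188342

2648188342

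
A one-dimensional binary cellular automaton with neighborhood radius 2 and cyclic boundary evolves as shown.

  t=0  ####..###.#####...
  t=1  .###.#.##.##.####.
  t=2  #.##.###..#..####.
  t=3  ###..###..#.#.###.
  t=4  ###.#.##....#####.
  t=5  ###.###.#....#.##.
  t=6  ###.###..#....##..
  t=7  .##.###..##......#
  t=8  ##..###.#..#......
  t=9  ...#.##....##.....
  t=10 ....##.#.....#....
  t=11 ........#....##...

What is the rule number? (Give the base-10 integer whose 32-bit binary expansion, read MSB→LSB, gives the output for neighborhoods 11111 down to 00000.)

1911212304

  ##### -> .   bit 31 = 0  t=0,i=12
  ####. -> #   bit 30 = 1  t=0,i=2
  ###.# -> #   bit 29 = 1  t=0,i=8
  ###.. -> #   bit 28 = 1  t=0,i=3
  ##.## -> .   bit 27 = 0  t=0,i=9
  ##.#. -> .   bit 26 = 0  t=1,i=4
  ##..# -> .   bit 25 = 0  t=0,i=4
  ##... -> #   bit 24 = 1  t=0,i=15
  #.### -> #   bit 23 = 1  t=0,i=10
  #.##. -> #   bit 22 = 1  t=1,i=7
  #.#.# -> #   bit 21 = 1  t=1,i=5
  #.#.. -> .   bit 20 = 0  t=5,i=8
  #..## -> #   bit 19 = 1  t=0,i=5
  #..#. -> .   bit 18 = 0  t=2,i=9
  #...# -> #   bit 17 = 1  t=0,i=16
  #.... -> .   bit 16 = 0  t=4,i=9
  .#### -> #   bit 15 = 1  t=0,i=1
  .###. -> #   bit 14 = 1  t=0,i=7
  .##.# -> .   bit 13 = 0  t=1,i=8
  .##.. -> .   bit 12 = 0  t=4,i=7
  .#.## -> #   bit 11 = 1  t=1,i=6
  .#.#. -> .   bit 10 = 0  t=3,i=11
  .#..# -> .   bit 9 = 0  t=2,i=11
  .#... -> #   bit 8 = 1  t=5,i=9
  ..### -> .   bit 7 = 0  t=0,i=0
  ..##. -> .   bit 6 = 0  t=6,i=14
  ..#.# -> .   bit 5 = 0  t=3,i=10
  ..#.. -> #   bit 4 = 1  t=2,i=10
  ...## -> .   bit 3 = 0  t=0,i=17
  ...#. -> .   bit 2 = 0  t=5,i=12
  ....# -> .   bit 1 = 0  t=4,i=10
  ..... -> .   bit 0 = 0  t=7,i=13
  bits 01110001111010101100100100010000 = 1911212304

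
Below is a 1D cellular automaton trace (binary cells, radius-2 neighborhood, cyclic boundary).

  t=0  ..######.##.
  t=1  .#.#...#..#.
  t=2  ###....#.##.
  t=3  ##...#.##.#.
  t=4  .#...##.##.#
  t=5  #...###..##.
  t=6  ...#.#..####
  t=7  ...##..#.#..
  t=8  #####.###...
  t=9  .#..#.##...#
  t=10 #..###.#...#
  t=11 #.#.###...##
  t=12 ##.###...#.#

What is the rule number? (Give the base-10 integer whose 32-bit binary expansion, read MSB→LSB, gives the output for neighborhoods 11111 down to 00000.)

613219451

  #####|.  b31=0 t=0,i=4
  ####.|.  b30=0 t=0,i=6
  ###.#|#  b29=1 t=0,i=7
  ###..|.  b28=0 t=2,i=2
  ##.##|.  b27=0 t=0,i=8
  ##.#.|#  b26=1 t=3,i=9
  ##..#|.  b25=0 t=5,i=7
  ##...|.  b24=0 t=0,i=11
  #.###|#  b23=1 t=2,i=0
  #.##.|.  b22=0 t=0,i=9
  #.#.#|.  b21=0 t=3,i=10
  #.#..|.  b20=0 t=1,i=3
  #..##|#  b19=1 t=5,i=8
  #..#.|#  b18=1 t=1,i=0
  #...#|.  b17=0 t=0,i=0
  #....|.  b16=0 t=2,i=4
  .####|#  b15=1 t=0,i=3
  .###.|#  b14=1 t=2,i=1
  .##.#|#  b13=1 t=2,i=10
  .##..|#  b12=1 t=0,i=10
  .#.##|#  b11=1 t=2,i=8
  .#.#.|#  b10=1 t=1,i=2
  .#..#|.  b9=0 t=1,i=8
  .#...|.  b8=0 t=1,i=4
  ..###|.  b7=0 t=0,i=2
  ..##.|#  b6=1 t=4,i=5
  ..#.#|#  b5=1 t=1,i=1
  ..#..|#  b4=1 t=1,i=7
  ...##|#  b3=1 t=0,i=1
  ...#.|.  b2=0 t=1,i=6
  ....#|#  b1=1 t=2,i=5
  .....|#  b0=1 t=7,i=0
  bits 00100100100011001111110001111011 = 613219451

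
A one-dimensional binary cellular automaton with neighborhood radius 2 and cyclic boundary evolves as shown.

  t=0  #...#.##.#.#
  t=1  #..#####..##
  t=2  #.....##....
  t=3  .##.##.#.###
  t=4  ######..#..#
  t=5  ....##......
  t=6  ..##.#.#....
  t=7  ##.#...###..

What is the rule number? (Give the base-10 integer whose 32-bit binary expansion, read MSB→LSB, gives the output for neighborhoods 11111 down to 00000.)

2018588974

  #####|.  b31=0 t=1,i=5
  ####.|#  b30=1 t=1,i=6
  ###.#|#  b29=1 t=3,i=11
  ###..|#  b28=1 t=1,i=0
  ##.##|#  b27=1 t=3,i=0
  ##.#.|.  b26=0 t=0,i=8
  ##..#|.  b25=0 t=1,i=1
  ##...|.  b24=0 t=0,i=1
  #.###|.  b23=0 t=3,i=9
  #.##.|#  b22=1 t=0,i=6
  #.#.#|.  b21=0 t=0,i=9
  #.#..|#  b20=1 t=6,i=7
  #..##|.  b19=0 t=1,i=2
  #..#.|.  b18=0 t=4,i=7
  #...#|.  b17=0 t=0,i=2
  #....|#  b16=1 t=2,i=2
  .####|.  b15=0 t=1,i=4
  .###.|.  b14=0 t=1,i=11
  .##.#|#  b13=1 t=0,i=7
  .##..|#  b12=1 t=0,i=0
  .#.##|#  b11=1 t=0,i=5
  .#.#.|.  b10=0 t=6,i=6
  .#..#|.  b9=0 t=4,i=9
  .#...|#  b8=1 t=2,i=1
  ..###|.  b7=0 t=1,i=3
  ..##.|.  b6=0 t=2,i=6
  ..#.#|#  b5=1 t=0,i=4
  ..#..|.  b4=0 t=2,i=0
  ...##|#  b3=1 t=2,i=5
  ...#.|#  b2=1 t=0,i=3
  ....#|#  b1=1 t=2,i=4
  .....|.  b0=0 t=2,i=3
  bits 01111000010100010011100100101110 = 2018588974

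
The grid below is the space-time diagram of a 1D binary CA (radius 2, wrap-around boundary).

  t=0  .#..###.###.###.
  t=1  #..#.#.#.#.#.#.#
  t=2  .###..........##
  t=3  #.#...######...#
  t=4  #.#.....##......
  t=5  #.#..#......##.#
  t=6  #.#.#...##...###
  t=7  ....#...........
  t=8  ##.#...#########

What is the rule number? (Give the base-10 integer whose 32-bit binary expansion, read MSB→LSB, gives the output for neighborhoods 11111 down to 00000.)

2321311781

  #####|#  b31=1 t=3,i=8
  ####.|.  b30=0 t=3,i=10
  ###.#|.  b29=0 t=0,i=6
  ###..|.  b28=0 t=0,i=14
  ##.##|#  b27=1 t=0,i=7
  ##.#.|.  b26=0 t=3,i=1
  ##..#|#  b25=1 t=0,i=15
  ##...|.  b24=0 t=2,i=4
  #.###|.  b23=0 t=0,i=8
  #.##.|#  b22=1 t=1,i=15
  #.#.#|.  b21=0 t=1,i=5
  #.#..|#  b20=1 t=3,i=2
  #..##|#  b19=1 t=0,i=3
  #..#.|#  b18=1 t=0,i=0
  #...#|.  b17=0 t=3,i=4
  #....|.  b16=0 t=2,i=5
  .####|.  b15=0 t=3,i=7
  .###.|#  b14=1 t=0,i=5
  .##.#|#  b13=1 t=2,i=15
  .##..|.  b12=0 t=1,i=0
  .#.##|#  b11=1 t=1,i=14
  .#.#.|.  b10=0 t=1,i=4
  .#..#|.  b9=0 t=0,i=2
  .#...|.  b8=0 t=3,i=3
  ..###|.  b7=0 t=0,i=4
  ..##.|.  b6=0 t=2,i=14
  ..#.#|#  b5=1 t=1,i=3
  ..#..|.  b4=0 t=0,i=1
  ...##|.  b3=0 t=2,i=13
  ...#.|#  b2=1 t=4,i=15
  ....#|.  b1=0 t=2,i=12
  .....|#  b0=1 t=2,i=6
  bits 10001010010111000110100000100101 = 2321311781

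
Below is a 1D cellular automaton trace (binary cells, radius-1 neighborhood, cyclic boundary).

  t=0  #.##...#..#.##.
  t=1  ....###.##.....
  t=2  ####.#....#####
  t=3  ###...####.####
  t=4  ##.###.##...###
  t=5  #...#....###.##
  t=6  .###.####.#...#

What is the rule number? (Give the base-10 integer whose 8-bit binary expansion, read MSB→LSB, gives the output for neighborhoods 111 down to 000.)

  ### -> #   bit 7 = 1  t=1,i=5
  ##. -> .   bit 6 = 0  t=0,i=3
  #.# -> .   bit 5 = 0  t=0,i=1
  #.. -> #   bit 4 = 1  t=0,i=4
  .## -> .   bit 3 = 0  t=0,i=2
  .#. -> .   bit 2 = 0  t=0,i=0
  ..# -> #   bit 1 = 1  t=0,i=6
  ... -> #   bit 0 = 1  t=0,i=5
  bits 10010011 = 147

147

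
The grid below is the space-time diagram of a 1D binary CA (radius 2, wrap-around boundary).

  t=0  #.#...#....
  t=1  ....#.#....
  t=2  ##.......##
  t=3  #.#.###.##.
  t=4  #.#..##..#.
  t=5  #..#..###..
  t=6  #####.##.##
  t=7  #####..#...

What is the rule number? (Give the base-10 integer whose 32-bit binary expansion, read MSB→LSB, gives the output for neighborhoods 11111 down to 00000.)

  [31] ##### => #  t=6,i=0
  [30] ####. => #  t=2,i=0
  [29] ###.# => #  t=3,i=6
  [28] ###.. => .  t=2,i=1
  [27] ##.## => .  t=3,i=7
  [26] ##.#. => .  t=3,i=10
  [25] ##..# => #  t=4,i=7
  [24] ##... => #  t=2,i=2
  [23] #.### => .  t=3,i=4
  [22] #.##. => .  t=3,i=8
  [21] #.#.# => #  t=3,i=0
  [20] #.#.. => .  t=0,i=2
  [19] #..## => .  t=4,i=4
  [18] #..#. => #  t=4,i=8
  [17] #...# => #  t=0,i=4
  [16] #.... => .  t=0,i=8
  [15] .#### => .  t=2,i=10
  [14] .###. => #  t=3,i=5
  [13] .##.# => #  t=3,i=9
  [12] .##.. => #  t=4,i=6
  [11] .#.## => .  t=3,i=3
  [10] .#.#. => .  t=0,i=1
  [9] .#..# => #  t=4,i=3
  [8] .#... => .  t=0,i=3
  [7] ..### => #  t=2,i=9
  [6] ..##. => .  t=4,i=5
  [5] ..#.# => .  t=0,i=0
  [4] ..#.. => #  t=0,i=6
  [3] ...## => #  t=2,i=8
  [2] ...#. => .  t=0,i=5
  [1] ....# => .  t=0,i=9
  [0] ..... => #  t=1,i=0
  bits 11100011001001100111001010011001 = 3810947737

3810947737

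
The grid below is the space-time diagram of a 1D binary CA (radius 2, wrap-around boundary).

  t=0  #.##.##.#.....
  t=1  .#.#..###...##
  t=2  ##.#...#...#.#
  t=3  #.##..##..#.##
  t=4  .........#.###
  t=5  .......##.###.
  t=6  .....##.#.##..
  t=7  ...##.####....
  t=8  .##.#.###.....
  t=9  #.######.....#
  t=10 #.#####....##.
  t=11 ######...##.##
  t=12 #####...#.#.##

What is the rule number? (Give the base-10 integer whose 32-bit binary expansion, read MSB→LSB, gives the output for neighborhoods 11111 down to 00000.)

  #####|#  b31=1 t=9,i=4
  ####.|#  b30=1 t=7,i=8
  ###.#|.  b29=0 t=2,i=1
  ###..|.  b28=0 t=1,i=8
  ##.##|.  b27=0 t=0,i=4
  ##.#.|#  b26=1 t=0,i=7
  ##..#|.  b25=0 t=3,i=4
  ##...|.  b24=0 t=1,i=9
  #.###|#  b23=1 t=2,i=13
  #.##.|.  b22=0 t=0,i=2
  #.#.#|#  b21=1 t=1,i=1
  #.#..|#  b20=1 t=0,i=8
  #..##|.  b19=0 t=1,i=5
  #..#.|#  b18=1 t=3,i=9
  #...#|.  b17=0 t=1,i=10
  #....|.  b16=0 t=0,i=10
  .####|#  b15=1 t=7,i=7
  .###.|#  b14=1 t=1,i=7
  .##.#|#  b13=1 t=0,i=3
  .##..|.  b12=0 t=3,i=3
  .#.##|#  b11=1 t=0,i=1
  .#.#.|.  b10=0 t=1,i=2
  .#..#|.  b9=0 t=1,i=4
  .#...|.  b8=0 t=0,i=9
  ..###|.  b7=0 t=1,i=6
  ..##.|.  b6=0 t=1,i=12
  ..#.#|.  b5=0 t=0,i=0
  ..#..|#  b4=1 t=2,i=7
  ...##|#  b3=1 t=1,i=11
  ...#.|#  b2=1 t=0,i=13
  ....#|#  b1=1 t=0,i=12
  .....|.  b0=0 t=0,i=11
  bits 11000100101101001110100000011110 = 3300190238

3300190238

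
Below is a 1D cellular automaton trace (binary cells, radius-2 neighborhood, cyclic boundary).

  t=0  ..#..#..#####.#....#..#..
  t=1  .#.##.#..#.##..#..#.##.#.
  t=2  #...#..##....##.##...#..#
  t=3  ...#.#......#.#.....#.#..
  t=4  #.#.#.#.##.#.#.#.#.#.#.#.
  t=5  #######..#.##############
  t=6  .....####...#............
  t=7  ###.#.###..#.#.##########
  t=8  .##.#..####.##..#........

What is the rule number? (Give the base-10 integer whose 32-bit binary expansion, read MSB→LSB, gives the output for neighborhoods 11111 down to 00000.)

  #####|.  b31=0 t=0,i=10
  ####.|#  b30=1 t=0,i=11
  ###.#|#  b29=1 t=0,i=12
  ###..|#  b28=1 t=5,i=6
  ##.##|.  b27=0 t=2,i=15
  ##.#.|.  b26=0 t=0,i=13
  ##..#|#  b25=1 t=1,i=13
  ##...|.  b24=0 t=2,i=1
  #.###|.  b23=0 t=5,i=11
  #.##.|.  b22=0 t=1,i=3
  #.#.#|#  b21=1 t=4,i=0
  #.#..|.  b20=0 t=0,i=14
  #..##|.  b19=0 t=0,i=7
  #..#.|#  b18=1 t=0,i=4
  #...#|.  b17=0 t=2,i=2
  #....|.  b16=0 t=0,i=16
  .####|#  b15=1 t=0,i=9
  .###.|#  b14=1 t=7,i=7
  .##.#|#  b13=1 t=1,i=4
  .##..|.  b12=0 t=1,i=12
  .#.##|.  b11=0 t=1,i=2
  .#.#.|#  b10=1 t=3,i=4
  .#..#|#  b9=1 t=0,i=3
  .#...|#  b8=1 t=0,i=15
  ..###|.  b7=0 t=0,i=8
  ..##.|.  b6=0 t=2,i=7
  ..#.#|.  b5=0 t=1,i=1
  ..#..|.  b4=0 t=0,i=2
  ...##|#  b3=1 t=2,i=12
  ...#.|#  b2=1 t=0,i=1
  ....#|.  b1=0 t=0,i=0
  .....|#  b0=1 t=3,i=0
  bits 01110010001001001110011100001101 = 1915021069

1915021069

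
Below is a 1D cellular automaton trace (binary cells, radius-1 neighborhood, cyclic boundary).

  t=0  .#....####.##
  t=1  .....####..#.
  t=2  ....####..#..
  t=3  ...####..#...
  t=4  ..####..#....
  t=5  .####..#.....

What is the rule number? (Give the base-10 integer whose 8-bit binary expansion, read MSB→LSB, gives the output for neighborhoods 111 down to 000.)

  [7] ### => #  t=0,i=7
  [6] ##. => .  t=0,i=9
  [5] #.# => .  t=0,i=0
  [4] #.. => .  t=0,i=2
  [3] .## => #  t=0,i=6
  [2] .#. => .  t=0,i=1
  [1] ..# => #  t=0,i=5
  [0] ... => .  t=0,i=3
  bits 10001010 = 138

138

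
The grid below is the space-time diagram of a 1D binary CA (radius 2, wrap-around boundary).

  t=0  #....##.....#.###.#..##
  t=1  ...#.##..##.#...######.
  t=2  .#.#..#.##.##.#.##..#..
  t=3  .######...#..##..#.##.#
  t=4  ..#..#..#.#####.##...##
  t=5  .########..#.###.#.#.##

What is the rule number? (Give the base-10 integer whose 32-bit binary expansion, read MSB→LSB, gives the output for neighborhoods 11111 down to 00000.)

1816041203

  #####|.  b31=0 t=1,i=18
  ####.|#  b30=1 t=1,i=20
  ###.#|#  b29=1 t=0,i=16
  ###..|.  b28=0 t=0,i=0
  ##.##|#  b27=1 t=2,i=10
  ##.#.|#  b26=1 t=0,i=17
  ##..#|.  b25=0 t=1,i=7
  ##...|.  b24=0 t=0,i=1
  #.###|.  b23=0 t=0,i=14
  #.##.|.  b22=0 t=1,i=5
  #.#.#|#  b21=1 t=2,i=14
  #.#..|#  b20=1 t=0,i=18
  #..##|#  b19=1 t=0,i=20
  #..#.|#  b18=1 t=2,i=5
  #...#|#  b17=1 t=1,i=14
  #....|.  b16=0 t=0,i=2
  .####|#  b15=1 t=1,i=17
  .###.|.  b14=0 t=0,i=15
  .##.#|.  b13=0 t=1,i=10
  .##..|#  b12=1 t=0,i=6
  .#.##|.  b11=0 t=0,i=13
  .#.#.|#  b10=1 t=2,i=2
  .#..#|#  b9=1 t=0,i=19
  .#...|.  b8=0 t=1,i=13
  ..###|#  b7=1 t=0,i=21
  ..##.|#  b6=1 t=0,i=5
  ..#.#|#  b5=1 t=0,i=12
  ..#..|#  b4=1 t=2,i=20
  ...##|.  b3=0 t=0,i=4
  ...#.|.  b2=0 t=0,i=11
  ....#|#  b1=1 t=0,i=3
  .....|#  b0=1 t=0,i=9
  bits 01101100001111101001011011110011 = 1816041203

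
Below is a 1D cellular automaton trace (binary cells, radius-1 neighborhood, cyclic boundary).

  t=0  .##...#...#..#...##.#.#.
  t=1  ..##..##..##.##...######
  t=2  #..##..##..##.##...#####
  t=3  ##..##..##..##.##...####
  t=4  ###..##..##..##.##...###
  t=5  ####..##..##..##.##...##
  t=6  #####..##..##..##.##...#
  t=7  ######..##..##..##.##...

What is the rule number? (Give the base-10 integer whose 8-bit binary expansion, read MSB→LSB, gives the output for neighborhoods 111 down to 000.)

244

  nb ###: next=#  (t=1,i=19, bit7=1)
  nb ##.: next=#  (t=0,i=2, bit6=1)
  nb #.#: next=#  (t=0,i=19, bit5=1)
  nb #..: next=#  (t=0,i=3, bit4=1)
  nb .##: next=.  (t=0,i=1, bit3=0)
  nb .#.: next=#  (t=0,i=6, bit2=1)
  nb ..#: next=.  (t=0,i=0, bit1=0)
  nb ...: next=.  (t=0,i=4, bit0=0)
  bits 11110100 = 244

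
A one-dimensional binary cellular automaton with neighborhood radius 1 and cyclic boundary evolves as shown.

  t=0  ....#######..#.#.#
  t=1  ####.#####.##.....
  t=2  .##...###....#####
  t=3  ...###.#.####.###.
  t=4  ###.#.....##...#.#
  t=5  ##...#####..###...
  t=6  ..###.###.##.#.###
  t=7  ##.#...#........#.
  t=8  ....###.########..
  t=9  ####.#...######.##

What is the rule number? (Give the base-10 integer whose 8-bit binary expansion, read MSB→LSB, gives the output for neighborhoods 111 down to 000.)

147

  ###|#  b7=1 t=0,i=5
  ##.|.  b6=0 t=0,i=10
  #.#|.  b5=0 t=0,i=14
  #..|#  b4=1 t=0,i=0
  .##|.  b3=0 t=0,i=4
  .#.|.  b2=0 t=0,i=13
  ..#|#  b1=1 t=0,i=3
  ...|#  b0=1 t=0,i=1
  bits 10010011 = 147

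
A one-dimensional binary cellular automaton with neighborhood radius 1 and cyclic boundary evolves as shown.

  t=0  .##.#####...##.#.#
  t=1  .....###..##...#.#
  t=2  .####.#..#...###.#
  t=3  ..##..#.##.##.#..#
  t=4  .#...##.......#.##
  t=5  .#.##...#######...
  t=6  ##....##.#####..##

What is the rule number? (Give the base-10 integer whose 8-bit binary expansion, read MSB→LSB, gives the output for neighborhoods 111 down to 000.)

  ### -> #   bit 7 = 1  t=0,i=5
  ##. -> .   bit 6 = 0  t=0,i=2
  #.# -> .   bit 5 = 0  t=0,i=0
  #.. -> .   bit 4 = 0  t=0,i=9
  .## -> .   bit 3 = 0  t=0,i=1
  .#. -> #   bit 2 = 1  t=0,i=15
  ..# -> #   bit 1 = 1  t=0,i=11
  ... -> #   bit 0 = 1  t=0,i=10
  bits 10000111 = 135

135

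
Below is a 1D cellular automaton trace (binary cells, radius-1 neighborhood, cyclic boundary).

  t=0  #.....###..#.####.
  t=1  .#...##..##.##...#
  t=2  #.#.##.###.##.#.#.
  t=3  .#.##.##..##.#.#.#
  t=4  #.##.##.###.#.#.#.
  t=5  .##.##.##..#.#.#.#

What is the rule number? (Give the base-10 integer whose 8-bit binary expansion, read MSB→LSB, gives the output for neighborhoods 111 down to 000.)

58

  nb ###: next=.  (t=0,i=7, bit7=0)
  nb ##.: next=.  (t=0,i=8, bit6=0)
  nb #.#: next=#  (t=0,i=12, bit5=1)
  nb #..: next=#  (t=0,i=1, bit4=1)
  nb .##: next=#  (t=0,i=6, bit3=1)
  nb .#.: next=.  (t=0,i=0, bit2=0)
  nb ..#: next=#  (t=0,i=5, bit1=1)
  nb ...: next=.  (t=0,i=2, bit0=0)
  bits 00111010 = 58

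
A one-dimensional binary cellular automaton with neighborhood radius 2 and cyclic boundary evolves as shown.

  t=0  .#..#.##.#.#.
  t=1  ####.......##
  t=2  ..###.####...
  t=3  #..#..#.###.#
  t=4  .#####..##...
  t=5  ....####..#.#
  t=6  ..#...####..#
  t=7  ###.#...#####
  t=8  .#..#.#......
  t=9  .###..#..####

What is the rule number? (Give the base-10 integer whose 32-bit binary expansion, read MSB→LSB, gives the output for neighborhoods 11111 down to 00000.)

  [31] ##### => .  t=1,i=0
  [30] ####. => #  t=1,i=2
  [29] ###.# => .  t=2,i=4
  [28] ###.. => #  t=1,i=3
  [27] ##.## => .  t=2,i=5
  [26] ##.#. => .  t=0,i=8
  [25] ##..# => #  t=3,i=1
  [24] ##... => #  t=1,i=4
  [23] #.### => #  t=2,i=6
  [22] #.##. => .  t=0,i=6
  [21] #.#.# => .  t=0,i=9
  [20] #.#.. => #  t=0,i=11
  [19] #..## => #  t=4,i=7
  [18] #..#. => #  t=0,i=0
  [17] #...# => #  t=6,i=4
  [16] #.... => .  t=1,i=5
  [15] .#### => .  t=1,i=12
  [14] .###. => #  t=2,i=3
  [13] .##.# => .  t=0,i=7
  [12] .##.. => .  t=3,i=0
  [11] .#.## => .  t=0,i=5
  [10] .#.#. => .  t=0,i=10
  [9] .#..# => #  t=0,i=2
  [8] .#... => .  t=5,i=0
  [7] ..### => .  t=1,i=11
  [6] ..##. => .  t=4,i=8
  [5] ..#.# => .  t=0,i=4
  [4] ..#.. => #  t=0,i=1
  [3] ...## => .  t=1,i=10
  [2] ...#. => .  t=8,i=0
  [1] ....# => #  t=1,i=9
  [0] ..... => #  t=1,i=6
  bits 01010011100111100100001000010011 = 1402880531

1402880531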